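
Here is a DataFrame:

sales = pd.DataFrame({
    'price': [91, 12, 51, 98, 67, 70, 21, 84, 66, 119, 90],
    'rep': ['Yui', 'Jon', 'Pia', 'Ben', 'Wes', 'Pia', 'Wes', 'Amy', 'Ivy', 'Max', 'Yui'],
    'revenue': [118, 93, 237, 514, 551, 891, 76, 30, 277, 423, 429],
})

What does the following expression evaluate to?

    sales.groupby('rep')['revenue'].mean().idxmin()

group by rep, mean of revenue:
rep
Amy     30.0
Ben    514.0
Ivy    277.0
Jon     93.0
Max    423.0
Pia    564.0
Wes    313.5
Yui    273.5
Name: revenue, dtype: float64
Hence Amy.

Amy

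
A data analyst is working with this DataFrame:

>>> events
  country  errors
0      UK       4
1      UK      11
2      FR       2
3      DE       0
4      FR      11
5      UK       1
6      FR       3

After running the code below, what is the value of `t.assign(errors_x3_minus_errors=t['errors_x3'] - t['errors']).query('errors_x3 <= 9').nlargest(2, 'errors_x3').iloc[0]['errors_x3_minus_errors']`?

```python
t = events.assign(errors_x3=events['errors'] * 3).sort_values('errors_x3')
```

add column errors_x3 = events['errors'] * 3:
  country  errors  errors_x3
0      UK       4         12
1      UK      11         33
2      FR       2          6
3      DE       0          0
4      FR      11         33
5      UK       1          3
6      FR       3          9
sort by errors_x3:
  country  errors  errors_x3
3      DE       0          0
5      UK       1          3
2      FR       2          6
6      FR       3          9
0      UK       4         12
1      UK      11         33
4      FR      11         33
add column errors_x3_minus_errors = t['errors_x3'] - t['errors']:
  country  errors  errors_x3  errors_x3_minus_errors
3      DE       0          0                       0
5      UK       1          3                       2
2      FR       2          6                       4
6      FR       3          9                       6
0      UK       4         12                       8
1      UK      11         33                      22
4      FR      11         33                      22
filter rows where errors_x3 <= 9:
  country  errors  errors_x3  errors_x3_minus_errors
3      DE       0          0                       0
5      UK       1          3                       2
2      FR       2          6                       4
6      FR       3          9                       6
take 2 rows with largest errors_x3:
  country  errors  errors_x3  errors_x3_minus_errors
6      FR       3          9                       6
2      FR       2          6                       4
Hence 6.

6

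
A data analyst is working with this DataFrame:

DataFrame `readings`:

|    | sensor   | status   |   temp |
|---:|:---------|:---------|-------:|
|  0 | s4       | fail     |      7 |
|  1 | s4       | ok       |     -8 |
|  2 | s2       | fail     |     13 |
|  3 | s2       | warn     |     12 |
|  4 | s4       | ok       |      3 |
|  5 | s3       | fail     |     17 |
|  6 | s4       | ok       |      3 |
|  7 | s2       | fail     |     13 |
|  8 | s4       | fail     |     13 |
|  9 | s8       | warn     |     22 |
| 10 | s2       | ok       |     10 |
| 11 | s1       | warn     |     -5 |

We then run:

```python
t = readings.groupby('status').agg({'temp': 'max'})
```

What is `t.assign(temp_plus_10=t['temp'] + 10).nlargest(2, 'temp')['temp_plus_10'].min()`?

group by status, max of temp:
        temp
status      
fail      17
ok        10
warn      22
add column temp_plus_10 = t['temp'] + 10:
        temp  temp_plus_10
status                    
fail      17            27
ok        10            20
warn      22            32
take 2 rows with largest temp:
        temp  temp_plus_10
status                    
warn      22            32
fail      17            27
Finally, min of column 'temp_plus_10' = 27.

27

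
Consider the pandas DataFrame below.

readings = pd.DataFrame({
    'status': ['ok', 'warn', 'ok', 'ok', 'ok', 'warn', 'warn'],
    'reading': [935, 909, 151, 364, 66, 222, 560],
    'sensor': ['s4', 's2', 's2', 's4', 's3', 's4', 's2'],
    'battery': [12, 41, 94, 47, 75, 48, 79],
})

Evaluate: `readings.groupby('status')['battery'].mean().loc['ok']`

group by status, mean of battery:
status
ok      57.0
warn    56.0
Name: battery, dtype: float64
Finally, value at index 'ok' = 57.0.

57.0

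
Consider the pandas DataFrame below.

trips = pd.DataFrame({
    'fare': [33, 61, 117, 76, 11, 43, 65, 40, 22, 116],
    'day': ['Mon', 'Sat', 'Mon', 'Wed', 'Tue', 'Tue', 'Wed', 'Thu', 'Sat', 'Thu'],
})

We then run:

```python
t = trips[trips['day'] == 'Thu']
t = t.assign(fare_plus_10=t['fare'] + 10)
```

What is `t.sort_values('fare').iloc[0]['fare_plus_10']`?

filter rows where day == 'Thu':
   fare  day
7    40  Thu
9   116  Thu
add column fare_plus_10 = t['fare'] + 10:
   fare  day  fare_plus_10
7    40  Thu            50
9   116  Thu           126
sort by fare:
   fare  day  fare_plus_10
7    40  Thu            50
9   116  Thu           126
value at position 0, column 'fare_plus_10' → 50

50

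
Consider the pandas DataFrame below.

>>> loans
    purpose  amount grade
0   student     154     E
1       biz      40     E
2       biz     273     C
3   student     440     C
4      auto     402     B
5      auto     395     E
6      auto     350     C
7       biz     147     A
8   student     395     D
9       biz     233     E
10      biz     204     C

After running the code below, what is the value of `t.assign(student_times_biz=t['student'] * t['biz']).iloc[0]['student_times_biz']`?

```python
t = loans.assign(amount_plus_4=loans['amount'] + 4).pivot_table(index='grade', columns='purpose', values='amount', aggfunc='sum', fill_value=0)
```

add column amount_plus_4 = loans['amount'] + 4:
    purpose  amount grade  amount_plus_4
0   student     154     E            158
1       biz      40     E             44
2       biz     273     C            277
3   student     440     C            444
4      auto     402     B            406
5      auto     395     E            399
6      auto     350     C            354
7       biz     147     A            151
8   student     395     D            399
9       biz     233     E            237
10      biz     204     C            208
pivot: rows=grade, cols=purpose, sum(amount):
purpose  auto  biz  student
grade                      
A           0  147        0
B         402    0        0
C         350  477      440
D           0    0      395
E         395  273      154
add column student_times_biz = t['student'] * t['biz']:
purpose  auto  biz  student  student_times_biz
grade                                         
A           0  147        0                  0
B         402    0        0                  0
C         350  477      440             209880
D           0    0      395                  0
E         395  273      154              42042
Taking the value at position 0, column 'student_times_biz' gives 0.

0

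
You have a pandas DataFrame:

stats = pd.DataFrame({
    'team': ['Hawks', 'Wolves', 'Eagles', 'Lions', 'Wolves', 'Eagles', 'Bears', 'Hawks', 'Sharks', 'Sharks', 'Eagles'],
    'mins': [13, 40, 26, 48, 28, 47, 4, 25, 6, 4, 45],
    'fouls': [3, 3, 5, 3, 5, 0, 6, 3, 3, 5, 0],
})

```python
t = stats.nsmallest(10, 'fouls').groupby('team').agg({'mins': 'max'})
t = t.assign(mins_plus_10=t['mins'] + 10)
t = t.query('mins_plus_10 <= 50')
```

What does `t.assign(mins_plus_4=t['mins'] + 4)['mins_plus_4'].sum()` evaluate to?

take 10 rows with smallest fouls:
      team  mins  fouls
5   Eagles    47      0
10  Eagles    45      0
0    Hawks    13      3
1   Wolves    40      3
3    Lions    48      3
7    Hawks    25      3
8   Sharks     6      3
2   Eagles    26      5
4   Wolves    28      5
9   Sharks     4      5
group by team, max of mins:
        mins
team        
Eagles    47
Hawks     25
Lions     48
Sharks     6
Wolves    40
add column mins_plus_10 = t['mins'] + 10:
        mins  mins_plus_10
team                      
Eagles    47            57
Hawks     25            35
Lions     48            58
Sharks     6            16
Wolves    40            50
filter rows where mins_plus_10 <= 50:
        mins  mins_plus_10
team                      
Hawks     25            35
Sharks     6            16
Wolves    40            50
add column mins_plus_4 = t['mins'] + 4:
        mins  mins_plus_10  mins_plus_4
team                                   
Hawks     25            35           29
Sharks     6            16           10
Wolves    40            50           44
Finally, sum of column 'mins_plus_4' = 83.

83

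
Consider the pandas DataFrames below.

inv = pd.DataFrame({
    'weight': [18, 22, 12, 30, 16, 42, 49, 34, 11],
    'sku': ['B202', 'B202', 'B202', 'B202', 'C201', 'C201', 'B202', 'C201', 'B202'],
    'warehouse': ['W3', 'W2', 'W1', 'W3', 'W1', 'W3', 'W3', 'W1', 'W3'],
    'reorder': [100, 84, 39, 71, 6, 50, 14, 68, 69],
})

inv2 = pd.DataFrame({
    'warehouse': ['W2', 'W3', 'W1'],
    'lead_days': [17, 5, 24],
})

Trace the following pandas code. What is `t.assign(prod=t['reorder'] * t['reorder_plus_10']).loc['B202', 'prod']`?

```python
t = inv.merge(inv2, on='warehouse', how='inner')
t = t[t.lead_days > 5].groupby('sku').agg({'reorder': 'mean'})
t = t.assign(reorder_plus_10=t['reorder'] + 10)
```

merge on 'warehouse' (how='inner') → 9 rows:
   weight   sku warehouse  reorder  lead_days
0      18  B202        W3      100          5
1      22  B202        W2       84         17
2      12  B202        W1       39         24
3      30  B202        W3       71          5
4      16  C201        W1        6         24
5      42  C201        W3       50          5
6      49  B202        W3       14          5
7      34  C201        W1       68         24
8      11  B202        W3       69          5
filter rows where lead_days > 5:
   weight   sku warehouse  reorder  lead_days
1      22  B202        W2       84         17
2      12  B202        W1       39         24
4      16  C201        W1        6         24
7      34  C201        W1       68         24
group by sku, mean of reorder:
      reorder
sku          
B202     61.5
C201     37.0
add column reorder_plus_10 = t['reorder'] + 10:
      reorder  reorder_plus_10
sku                           
B202     61.5             71.5
C201     37.0             47.0
add column prod = t['reorder'] * t['reorder_plus_10']:
      reorder  reorder_plus_10     prod
sku                                    
B202     61.5             71.5  4397.25
C201     37.0             47.0  1739.00
The value at row 'B202', column 'prod' is 4397.25.

4397.25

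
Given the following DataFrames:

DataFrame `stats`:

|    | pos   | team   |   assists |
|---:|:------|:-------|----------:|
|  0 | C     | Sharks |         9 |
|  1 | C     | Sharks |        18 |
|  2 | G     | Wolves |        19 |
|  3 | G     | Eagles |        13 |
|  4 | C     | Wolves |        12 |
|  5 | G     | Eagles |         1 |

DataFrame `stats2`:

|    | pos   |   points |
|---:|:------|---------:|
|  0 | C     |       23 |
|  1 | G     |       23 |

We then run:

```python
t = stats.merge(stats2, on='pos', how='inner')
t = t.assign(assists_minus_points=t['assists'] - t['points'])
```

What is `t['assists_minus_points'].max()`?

-4

merge on 'pos' (how='inner') → 6 rows:
  pos    team  assists  points
0   C  Sharks        9      23
1   C  Sharks       18      23
2   G  Wolves       19      23
3   G  Eagles       13      23
4   C  Wolves       12      23
5   G  Eagles        1      23
add column assists_minus_points = t['assists'] - t['points']:
  pos    team  assists  points  assists_minus_points
0   C  Sharks        9      23                   -14
1   C  Sharks       18      23                    -5
2   G  Wolves       19      23                    -4
3   G  Eagles       13      23                   -10
4   C  Wolves       12      23                   -11
5   G  Eagles        1      23                   -22
The max of column 'assists_minus_points' is -4.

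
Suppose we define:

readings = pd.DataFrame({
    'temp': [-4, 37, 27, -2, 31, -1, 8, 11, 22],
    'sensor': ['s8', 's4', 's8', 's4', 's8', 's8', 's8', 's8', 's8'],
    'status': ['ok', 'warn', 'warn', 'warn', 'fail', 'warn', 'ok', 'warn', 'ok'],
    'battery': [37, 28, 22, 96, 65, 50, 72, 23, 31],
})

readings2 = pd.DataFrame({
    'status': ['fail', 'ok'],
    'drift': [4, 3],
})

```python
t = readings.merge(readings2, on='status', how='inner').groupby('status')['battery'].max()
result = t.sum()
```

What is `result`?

137

merge on 'status' (how='inner') → 4 rows:
   temp sensor status  battery  drift
0    -4     s8     ok       37      3
1    31     s8   fail       65      4
2     8     s8     ok       72      3
3    22     s8     ok       31      3
group by status, max of battery:
status
fail    65
ok      72
Name: battery, dtype: int64
Hence 137.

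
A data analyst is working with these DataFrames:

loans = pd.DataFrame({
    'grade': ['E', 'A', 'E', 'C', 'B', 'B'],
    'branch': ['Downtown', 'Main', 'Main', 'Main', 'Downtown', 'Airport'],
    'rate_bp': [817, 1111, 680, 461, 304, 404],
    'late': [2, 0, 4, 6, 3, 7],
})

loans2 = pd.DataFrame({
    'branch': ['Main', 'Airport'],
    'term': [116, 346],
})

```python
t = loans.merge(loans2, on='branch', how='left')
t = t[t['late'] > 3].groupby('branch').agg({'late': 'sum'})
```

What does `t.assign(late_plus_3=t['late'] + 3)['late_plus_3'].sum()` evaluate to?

23

merge on 'branch' (how='left') → 6 rows:
  grade    branch  rate_bp  late   term
0     E  Downtown      817     2    NaN
1     A      Main     1111     0  116.0
2     E      Main      680     4  116.0
3     C      Main      461     6  116.0
4     B  Downtown      304     3    NaN
5     B   Airport      404     7  346.0
filter rows where late > 3:
  grade   branch  rate_bp  late   term
2     E     Main      680     4  116.0
3     C     Main      461     6  116.0
5     B  Airport      404     7  346.0
group by branch, sum of late:
         late
branch       
Airport     7
Main       10
add column late_plus_3 = t['late'] + 3:
         late  late_plus_3
branch                    
Airport     7           10
Main       10           13
sum of column 'late_plus_3' → 23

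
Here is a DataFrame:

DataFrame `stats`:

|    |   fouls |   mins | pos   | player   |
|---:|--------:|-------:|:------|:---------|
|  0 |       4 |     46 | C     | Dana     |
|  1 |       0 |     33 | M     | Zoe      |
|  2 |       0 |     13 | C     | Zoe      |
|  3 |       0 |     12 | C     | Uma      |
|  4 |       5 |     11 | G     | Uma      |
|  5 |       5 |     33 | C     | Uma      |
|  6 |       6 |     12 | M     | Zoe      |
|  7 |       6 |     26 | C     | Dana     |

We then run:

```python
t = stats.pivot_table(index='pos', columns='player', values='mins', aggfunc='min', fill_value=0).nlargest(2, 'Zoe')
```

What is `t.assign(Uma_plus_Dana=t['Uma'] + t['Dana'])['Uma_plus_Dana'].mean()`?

pivot: rows=pos, cols=player, min(mins):
player  Dana  Uma  Zoe
pos                   
C         26   12   13
G          0   11    0
M          0    0   12
take 2 rows with largest Zoe:
player  Dana  Uma  Zoe
pos                   
C         26   12   13
M          0    0   12
add column Uma_plus_Dana = t['Uma'] + t['Dana']:
player  Dana  Uma  Zoe  Uma_plus_Dana
pos                                  
C         26   12   13             38
M          0    0   12              0
Taking the mean of column 'Uma_plus_Dana' gives 19.0.

19.0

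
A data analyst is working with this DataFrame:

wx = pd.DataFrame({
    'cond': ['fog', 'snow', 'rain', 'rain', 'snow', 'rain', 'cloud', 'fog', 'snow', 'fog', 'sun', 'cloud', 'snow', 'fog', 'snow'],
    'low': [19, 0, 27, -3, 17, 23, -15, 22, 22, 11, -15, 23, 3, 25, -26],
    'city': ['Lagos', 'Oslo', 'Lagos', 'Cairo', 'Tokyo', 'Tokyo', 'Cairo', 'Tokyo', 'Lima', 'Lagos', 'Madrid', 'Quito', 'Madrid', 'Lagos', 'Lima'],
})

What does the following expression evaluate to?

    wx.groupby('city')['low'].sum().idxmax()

Lagos

group by city, sum of low:
city
Cairo    -18
Lagos     82
Lima      -4
Madrid   -12
Oslo       0
Quito     23
Tokyo     62
Name: low, dtype: int64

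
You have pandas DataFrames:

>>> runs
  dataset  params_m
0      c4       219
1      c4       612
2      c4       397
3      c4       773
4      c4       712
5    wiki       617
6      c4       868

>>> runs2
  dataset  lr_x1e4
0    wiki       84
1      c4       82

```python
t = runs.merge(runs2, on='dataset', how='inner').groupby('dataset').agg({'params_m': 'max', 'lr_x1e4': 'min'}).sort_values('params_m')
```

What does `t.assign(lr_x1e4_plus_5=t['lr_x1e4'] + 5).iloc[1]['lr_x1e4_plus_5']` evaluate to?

merge on 'dataset' (how='inner') → 7 rows:
  dataset  params_m  lr_x1e4
0      c4       219       82
1      c4       612       82
2      c4       397       82
3      c4       773       82
4      c4       712       82
5    wiki       617       84
6      c4       868       82
group by dataset: max(params_m), min(lr_x1e4):
         params_m  lr_x1e4
dataset                   
c4            868       82
wiki          617       84
sort by params_m:
         params_m  lr_x1e4
dataset                   
wiki          617       84
c4            868       82
add column lr_x1e4_plus_5 = t['lr_x1e4'] + 5:
         params_m  lr_x1e4  lr_x1e4_plus_5
dataset                                   
wiki          617       84              89
c4            868       82              87
The value at position 1, column 'lr_x1e4_plus_5' is 87.

87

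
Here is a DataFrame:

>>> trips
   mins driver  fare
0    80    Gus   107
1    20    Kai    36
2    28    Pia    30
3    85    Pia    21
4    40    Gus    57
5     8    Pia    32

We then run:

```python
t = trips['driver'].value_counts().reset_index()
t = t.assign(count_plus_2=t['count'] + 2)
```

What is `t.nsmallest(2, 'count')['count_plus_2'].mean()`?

3.5

value_counts of driver:
driver
Pia    3
Gus    2
Kai    1
Name: count, dtype: int64
reset_index():
  driver  count
0    Pia      3
1    Gus      2
2    Kai      1
add column count_plus_2 = t['count'] + 2:
  driver  count  count_plus_2
0    Pia      3             5
1    Gus      2             4
2    Kai      1             3
take 2 rows with smallest count:
  driver  count  count_plus_2
2    Kai      1             3
1    Gus      2             4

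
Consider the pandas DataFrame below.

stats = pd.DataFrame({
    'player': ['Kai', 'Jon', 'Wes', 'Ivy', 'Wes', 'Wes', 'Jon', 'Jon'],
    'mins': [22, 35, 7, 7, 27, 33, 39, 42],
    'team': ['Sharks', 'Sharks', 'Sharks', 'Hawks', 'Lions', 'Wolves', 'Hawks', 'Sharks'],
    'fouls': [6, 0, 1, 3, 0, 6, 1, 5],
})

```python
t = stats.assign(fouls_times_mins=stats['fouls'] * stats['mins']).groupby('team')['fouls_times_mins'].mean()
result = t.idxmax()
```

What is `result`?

add column fouls_times_mins = stats['fouls'] * stats['mins']:
  player  mins    team  fouls  fouls_times_mins
0    Kai    22  Sharks      6               132
1    Jon    35  Sharks      0                 0
2    Wes     7  Sharks      1                 7
3    Ivy     7   Hawks      3                21
4    Wes    27   Lions      0                 0
5    Wes    33  Wolves      6               198
6    Jon    39   Hawks      1                39
7    Jon    42  Sharks      5               210
group by team, mean of fouls_times_mins:
team
Hawks      30.00
Lions       0.00
Sharks     87.25
Wolves    198.00
Name: fouls_times_mins, dtype: float64

Wolves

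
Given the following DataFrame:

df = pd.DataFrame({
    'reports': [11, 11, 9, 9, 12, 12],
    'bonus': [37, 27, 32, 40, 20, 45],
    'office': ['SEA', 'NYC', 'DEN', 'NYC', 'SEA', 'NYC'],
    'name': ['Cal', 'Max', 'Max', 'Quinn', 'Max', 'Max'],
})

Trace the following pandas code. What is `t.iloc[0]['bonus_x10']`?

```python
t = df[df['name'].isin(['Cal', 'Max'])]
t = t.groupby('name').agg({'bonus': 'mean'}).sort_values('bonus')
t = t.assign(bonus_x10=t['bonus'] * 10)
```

filter rows where name in ['Cal', 'Max']:
   reports  bonus office name
0       11     37    SEA  Cal
1       11     27    NYC  Max
2        9     32    DEN  Max
4       12     20    SEA  Max
5       12     45    NYC  Max
group by name, mean of bonus:
      bonus
name       
Cal    37.0
Max    31.0
sort by bonus:
      bonus
name       
Max    31.0
Cal    37.0
add column bonus_x10 = t['bonus'] * 10:
      bonus  bonus_x10
name                  
Max    31.0      310.0
Cal    37.0      370.0
value at position 0, column 'bonus_x10' → 310.0

310.0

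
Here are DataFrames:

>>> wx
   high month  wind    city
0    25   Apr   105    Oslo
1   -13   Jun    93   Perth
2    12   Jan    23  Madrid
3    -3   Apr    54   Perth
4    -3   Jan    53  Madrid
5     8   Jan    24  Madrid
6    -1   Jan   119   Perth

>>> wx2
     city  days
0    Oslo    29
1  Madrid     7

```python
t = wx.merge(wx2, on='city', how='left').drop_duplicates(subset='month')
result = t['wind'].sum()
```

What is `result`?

merge on 'city' (how='left') → 7 rows:
   high month  wind    city  days
0    25   Apr   105    Oslo  29.0
1   -13   Jun    93   Perth   NaN
2    12   Jan    23  Madrid   7.0
3    -3   Apr    54   Perth   NaN
4    -3   Jan    53  Madrid   7.0
5     8   Jan    24  Madrid   7.0
6    -1   Jan   119   Perth   NaN
drop duplicate month (keep=first):
   high month  wind    city  days
0    25   Apr   105    Oslo  29.0
1   -13   Jun    93   Perth   NaN
2    12   Jan    23  Madrid   7.0
Hence 221.

221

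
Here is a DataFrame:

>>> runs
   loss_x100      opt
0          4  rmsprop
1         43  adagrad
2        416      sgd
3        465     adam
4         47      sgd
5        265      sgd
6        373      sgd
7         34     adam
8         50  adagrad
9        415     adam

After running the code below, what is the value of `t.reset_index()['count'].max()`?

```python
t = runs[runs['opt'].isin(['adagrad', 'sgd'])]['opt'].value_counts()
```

4

filter rows where opt in ['adagrad', 'sgd']:
   loss_x100      opt
1         43  adagrad
2        416      sgd
4         47      sgd
5        265      sgd
6        373      sgd
8         50  adagrad
value_counts of opt:
opt
sgd        4
adagrad    2
Name: count, dtype: int64
reset_index():
       opt  count
0      sgd      4
1  adagrad      2
max of column 'count' → 4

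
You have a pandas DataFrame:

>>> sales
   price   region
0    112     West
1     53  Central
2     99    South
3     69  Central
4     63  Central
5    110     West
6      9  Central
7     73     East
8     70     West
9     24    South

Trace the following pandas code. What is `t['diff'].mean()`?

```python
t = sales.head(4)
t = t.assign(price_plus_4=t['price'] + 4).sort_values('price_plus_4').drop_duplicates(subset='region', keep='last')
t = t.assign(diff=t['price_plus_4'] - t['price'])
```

take first 4 rows:
   price   region
0    112     West
1     53  Central
2     99    South
3     69  Central
add column price_plus_4 = t['price'] + 4:
   price   region  price_plus_4
0    112     West           116
1     53  Central            57
2     99    South           103
3     69  Central            73
sort by price_plus_4:
   price   region  price_plus_4
1     53  Central            57
3     69  Central            73
2     99    South           103
0    112     West           116
drop duplicate region (keep=last):
   price   region  price_plus_4
3     69  Central            73
2     99    South           103
0    112     West           116
add column diff = t['price_plus_4'] - t['price']:
   price   region  price_plus_4  diff
3     69  Central            73     4
2     99    South           103     4
0    112     West           116     4
Then the mean of column 'diff': 4.0

4.0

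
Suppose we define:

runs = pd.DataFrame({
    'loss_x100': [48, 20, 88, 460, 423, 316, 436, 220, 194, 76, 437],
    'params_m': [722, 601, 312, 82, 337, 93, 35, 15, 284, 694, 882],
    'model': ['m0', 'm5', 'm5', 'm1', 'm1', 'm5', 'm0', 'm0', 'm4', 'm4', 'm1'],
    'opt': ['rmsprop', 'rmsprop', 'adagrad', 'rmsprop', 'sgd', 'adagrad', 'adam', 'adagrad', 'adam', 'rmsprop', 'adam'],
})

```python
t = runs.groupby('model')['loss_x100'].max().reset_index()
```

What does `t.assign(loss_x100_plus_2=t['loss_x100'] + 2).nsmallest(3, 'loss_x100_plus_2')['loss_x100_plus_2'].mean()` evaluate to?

group by model, max of loss_x100:
model
m0    436
m1    460
m4    194
m5    316
Name: loss_x100, dtype: int64
reset_index():
  model  loss_x100
0    m0        436
1    m1        460
2    m4        194
3    m5        316
add column loss_x100_plus_2 = t['loss_x100'] + 2:
  model  loss_x100  loss_x100_plus_2
0    m0        436               438
1    m1        460               462
2    m4        194               196
3    m5        316               318
take 3 rows with smallest loss_x100_plus_2:
  model  loss_x100  loss_x100_plus_2
2    m4        194               196
3    m5        316               318
0    m0        436               438

317.333333333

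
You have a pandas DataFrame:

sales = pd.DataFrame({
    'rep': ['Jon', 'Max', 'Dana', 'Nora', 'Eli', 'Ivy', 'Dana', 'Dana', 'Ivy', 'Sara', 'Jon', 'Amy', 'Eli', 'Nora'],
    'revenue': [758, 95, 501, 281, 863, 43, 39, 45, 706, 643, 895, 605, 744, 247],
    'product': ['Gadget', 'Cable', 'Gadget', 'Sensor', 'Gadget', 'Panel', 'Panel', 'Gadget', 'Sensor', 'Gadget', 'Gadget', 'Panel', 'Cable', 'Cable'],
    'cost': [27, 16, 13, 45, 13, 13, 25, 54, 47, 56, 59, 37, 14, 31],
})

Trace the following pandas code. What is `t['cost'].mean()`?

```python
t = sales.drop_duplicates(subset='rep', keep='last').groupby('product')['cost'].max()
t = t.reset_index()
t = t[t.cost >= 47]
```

53.0

drop duplicate rep (keep=last):
     rep  revenue product  cost
1    Max       95   Cable    16
7   Dana       45  Gadget    54
8    Ivy      706  Sensor    47
9   Sara      643  Gadget    56
10   Jon      895  Gadget    59
11   Amy      605   Panel    37
12   Eli      744   Cable    14
13  Nora      247   Cable    31
group by product, max of cost:
product
Cable     31
Gadget    59
Panel     37
Sensor    47
Name: cost, dtype: int64
reset_index():
  product  cost
0   Cable    31
1  Gadget    59
2   Panel    37
3  Sensor    47
filter rows where cost >= 47:
  product  cost
1  Gadget    59
3  Sensor    47
Taking the mean of column 'cost' gives 53.0.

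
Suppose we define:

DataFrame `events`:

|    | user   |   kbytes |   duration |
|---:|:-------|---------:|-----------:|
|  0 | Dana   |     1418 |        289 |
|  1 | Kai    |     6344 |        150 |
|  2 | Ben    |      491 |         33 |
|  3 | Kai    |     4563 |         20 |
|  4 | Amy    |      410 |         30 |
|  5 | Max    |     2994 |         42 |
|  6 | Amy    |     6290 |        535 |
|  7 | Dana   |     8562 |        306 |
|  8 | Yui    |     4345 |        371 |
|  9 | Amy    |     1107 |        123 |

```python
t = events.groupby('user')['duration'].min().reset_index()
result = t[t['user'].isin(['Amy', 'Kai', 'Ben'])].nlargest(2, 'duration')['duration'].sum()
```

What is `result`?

63

group by user, min of duration:
user
Amy      30
Ben      33
Dana    289
Kai      20
Max      42
Yui     371
Name: duration, dtype: int64
reset_index():
   user  duration
0   Amy        30
1   Ben        33
2  Dana       289
3   Kai        20
4   Max        42
5   Yui       371
filter rows where user in ['Amy', 'Kai', 'Ben']:
  user  duration
0  Amy        30
1  Ben        33
3  Kai        20
take 2 rows with largest duration:
  user  duration
1  Ben        33
0  Amy        30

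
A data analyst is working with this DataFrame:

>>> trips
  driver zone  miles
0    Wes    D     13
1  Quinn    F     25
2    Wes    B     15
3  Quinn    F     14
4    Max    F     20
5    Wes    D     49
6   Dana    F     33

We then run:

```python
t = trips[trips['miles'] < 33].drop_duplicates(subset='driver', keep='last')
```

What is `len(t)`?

filter rows where miles < 33:
  driver zone  miles
0    Wes    D     13
1  Quinn    F     25
2    Wes    B     15
3  Quinn    F     14
4    Max    F     20
drop duplicate driver (keep=last):
  driver zone  miles
2    Wes    B     15
3  Quinn    F     14
4    Max    F     20
Reading off the number of rows, we get 3.

3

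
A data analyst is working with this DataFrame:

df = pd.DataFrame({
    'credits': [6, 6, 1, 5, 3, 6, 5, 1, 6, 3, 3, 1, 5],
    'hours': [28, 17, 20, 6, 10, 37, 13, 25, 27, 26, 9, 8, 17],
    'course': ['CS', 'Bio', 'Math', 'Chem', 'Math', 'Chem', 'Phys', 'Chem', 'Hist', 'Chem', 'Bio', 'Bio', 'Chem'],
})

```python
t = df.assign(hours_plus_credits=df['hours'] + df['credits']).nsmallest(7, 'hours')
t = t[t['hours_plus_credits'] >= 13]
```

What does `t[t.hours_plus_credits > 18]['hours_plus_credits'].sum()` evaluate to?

add column hours_plus_credits = df['hours'] + df['credits']:
    credits  hours course  hours_plus_credits
0         6     28     CS                  34
1         6     17    Bio                  23
2         1     20   Math                  21
3         5      6   Chem                  11
4         3     10   Math                  13
5         6     37   Chem                  43
6         5     13   Phys                  18
7         1     25   Chem                  26
8         6     27   Hist                  33
9         3     26   Chem                  29
10        3      9    Bio                  12
11        1      8    Bio                   9
12        5     17   Chem                  22
take 7 rows with smallest hours:
    credits  hours course  hours_plus_credits
3         5      6   Chem                  11
11        1      8    Bio                   9
10        3      9    Bio                  12
4         3     10   Math                  13
6         5     13   Phys                  18
1         6     17    Bio                  23
12        5     17   Chem                  22
filter rows where hours_plus_credits >= 13:
    credits  hours course  hours_plus_credits
4         3     10   Math                  13
6         5     13   Phys                  18
1         6     17    Bio                  23
12        5     17   Chem                  22
filter rows where hours_plus_credits > 18:
    credits  hours course  hours_plus_credits
1         6     17    Bio                  23
12        5     17   Chem                  22
Reading off the sum of column 'hours_plus_credits', we get 45.

45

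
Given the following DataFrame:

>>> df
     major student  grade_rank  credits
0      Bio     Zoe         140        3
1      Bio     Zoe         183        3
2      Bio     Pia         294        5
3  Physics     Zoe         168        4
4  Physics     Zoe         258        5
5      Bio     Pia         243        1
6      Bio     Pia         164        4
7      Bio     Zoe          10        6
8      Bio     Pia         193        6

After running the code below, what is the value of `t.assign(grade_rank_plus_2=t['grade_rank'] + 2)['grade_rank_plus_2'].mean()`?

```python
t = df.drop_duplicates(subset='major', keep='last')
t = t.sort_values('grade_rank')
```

drop duplicate major (keep=last):
     major student  grade_rank  credits
4  Physics     Zoe         258        5
8      Bio     Pia         193        6
sort by grade_rank:
     major student  grade_rank  credits
8      Bio     Pia         193        6
4  Physics     Zoe         258        5
add column grade_rank_plus_2 = t['grade_rank'] + 2:
     major student  grade_rank  credits  grade_rank_plus_2
8      Bio     Pia         193        6                195
4  Physics     Zoe         258        5                260

227.5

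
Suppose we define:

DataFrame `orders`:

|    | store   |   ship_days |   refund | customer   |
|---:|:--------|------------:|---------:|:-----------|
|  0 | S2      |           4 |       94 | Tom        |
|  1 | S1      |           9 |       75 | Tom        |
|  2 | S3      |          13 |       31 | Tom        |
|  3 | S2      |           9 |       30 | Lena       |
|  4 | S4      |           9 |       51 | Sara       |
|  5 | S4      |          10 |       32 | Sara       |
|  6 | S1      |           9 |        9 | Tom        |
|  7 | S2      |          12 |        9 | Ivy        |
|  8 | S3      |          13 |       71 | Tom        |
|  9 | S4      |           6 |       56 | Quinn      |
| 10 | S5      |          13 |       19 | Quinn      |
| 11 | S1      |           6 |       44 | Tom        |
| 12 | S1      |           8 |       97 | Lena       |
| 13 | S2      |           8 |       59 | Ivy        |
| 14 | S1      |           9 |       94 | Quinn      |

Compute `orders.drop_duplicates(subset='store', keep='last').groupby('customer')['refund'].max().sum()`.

224

drop duplicate store (keep=last):
   store  ship_days  refund customer
8     S3         13      71      Tom
9     S4          6      56    Quinn
10    S5         13      19    Quinn
13    S2          8      59      Ivy
14    S1          9      94    Quinn
group by customer, max of refund:
customer
Ivy      59
Quinn    94
Tom      71
Name: refund, dtype: int64
Hence 224.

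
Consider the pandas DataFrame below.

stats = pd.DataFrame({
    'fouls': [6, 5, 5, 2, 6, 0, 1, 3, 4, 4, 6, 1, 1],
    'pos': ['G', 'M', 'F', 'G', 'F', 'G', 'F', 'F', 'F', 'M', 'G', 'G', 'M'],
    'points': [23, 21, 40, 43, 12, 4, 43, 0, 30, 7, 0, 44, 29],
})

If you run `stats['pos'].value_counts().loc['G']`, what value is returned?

value_counts of pos:
pos
G    5
F    5
M    3
Name: count, dtype: int64
The value at index 'G' is 5.

5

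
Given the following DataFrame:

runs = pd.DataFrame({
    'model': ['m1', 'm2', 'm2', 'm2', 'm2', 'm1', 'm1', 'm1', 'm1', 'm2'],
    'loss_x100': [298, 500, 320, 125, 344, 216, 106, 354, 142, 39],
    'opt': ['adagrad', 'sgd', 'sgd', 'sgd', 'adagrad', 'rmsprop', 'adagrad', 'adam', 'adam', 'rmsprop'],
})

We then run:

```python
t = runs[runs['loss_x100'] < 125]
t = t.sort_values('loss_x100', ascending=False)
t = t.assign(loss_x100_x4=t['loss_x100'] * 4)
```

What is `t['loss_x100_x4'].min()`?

156

filter rows where loss_x100 < 125:
  model  loss_x100      opt
6    m1        106  adagrad
9    m2         39  rmsprop
sort by loss_x100 descending:
  model  loss_x100      opt
6    m1        106  adagrad
9    m2         39  rmsprop
add column loss_x100_x4 = t['loss_x100'] * 4:
  model  loss_x100      opt  loss_x100_x4
6    m1        106  adagrad           424
9    m2         39  rmsprop           156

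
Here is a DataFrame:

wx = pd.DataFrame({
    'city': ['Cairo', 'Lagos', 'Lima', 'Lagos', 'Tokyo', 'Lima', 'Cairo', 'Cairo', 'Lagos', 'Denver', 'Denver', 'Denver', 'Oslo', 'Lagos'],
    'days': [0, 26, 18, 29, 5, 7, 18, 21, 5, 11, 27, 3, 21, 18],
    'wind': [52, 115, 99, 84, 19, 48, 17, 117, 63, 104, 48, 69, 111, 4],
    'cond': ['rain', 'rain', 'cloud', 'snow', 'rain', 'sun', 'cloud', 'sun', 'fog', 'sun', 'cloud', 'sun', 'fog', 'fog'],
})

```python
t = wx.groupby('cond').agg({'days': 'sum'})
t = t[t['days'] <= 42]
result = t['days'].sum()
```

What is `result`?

102

group by cond, sum of days:
       days
cond       
cloud    63
fog      44
rain     31
snow     29
sun      42
filter rows where days <= 42:
      days
cond      
rain    31
snow    29
sun     42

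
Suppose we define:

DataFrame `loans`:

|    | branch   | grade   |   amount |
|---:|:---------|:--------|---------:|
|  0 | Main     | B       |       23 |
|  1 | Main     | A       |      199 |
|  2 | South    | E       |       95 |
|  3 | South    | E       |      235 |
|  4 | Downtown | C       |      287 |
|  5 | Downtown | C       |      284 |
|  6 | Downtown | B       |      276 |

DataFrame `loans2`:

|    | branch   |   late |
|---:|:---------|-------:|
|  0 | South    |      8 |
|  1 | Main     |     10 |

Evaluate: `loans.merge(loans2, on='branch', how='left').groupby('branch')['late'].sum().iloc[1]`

merge on 'branch' (how='left') → 7 rows:
     branch grade  amount  late
0      Main     B      23  10.0
1      Main     A     199  10.0
2     South     E      95   8.0
3     South     E     235   8.0
4  Downtown     C     287   NaN
5  Downtown     C     284   NaN
6  Downtown     B     276   NaN
group by branch, sum of late:
branch
Downtown     0.0
Main        20.0
South       16.0
Name: late, dtype: float64
value at position 1 → 20.0

20.0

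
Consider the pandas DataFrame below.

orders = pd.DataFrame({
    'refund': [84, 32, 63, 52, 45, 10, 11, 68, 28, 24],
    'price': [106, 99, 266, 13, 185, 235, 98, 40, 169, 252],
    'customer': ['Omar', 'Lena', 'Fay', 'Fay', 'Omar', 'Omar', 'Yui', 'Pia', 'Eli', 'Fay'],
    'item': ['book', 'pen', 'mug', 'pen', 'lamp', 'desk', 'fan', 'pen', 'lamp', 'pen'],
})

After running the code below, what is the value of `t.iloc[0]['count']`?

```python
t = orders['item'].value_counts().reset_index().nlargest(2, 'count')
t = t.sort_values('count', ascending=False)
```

4

value_counts of item:
item
pen     4
lamp    2
book    1
mug     1
desk    1
fan     1
Name: count, dtype: int64
reset_index():
   item  count
0   pen      4
1  lamp      2
2  book      1
3   mug      1
4  desk      1
5   fan      1
take 2 rows with largest count:
   item  count
0   pen      4
1  lamp      2
sort by count descending:
   item  count
0   pen      4
1  lamp      2
value at position 0, column 'count' → 4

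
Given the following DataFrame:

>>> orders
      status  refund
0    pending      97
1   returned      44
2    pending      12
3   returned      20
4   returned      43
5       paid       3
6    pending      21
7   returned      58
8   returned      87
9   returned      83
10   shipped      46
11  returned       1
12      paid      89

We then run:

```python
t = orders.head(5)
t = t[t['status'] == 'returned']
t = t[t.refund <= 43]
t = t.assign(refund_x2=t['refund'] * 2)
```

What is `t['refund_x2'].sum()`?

126

take first 5 rows:
     status  refund
0   pending      97
1  returned      44
2   pending      12
3  returned      20
4  returned      43
filter rows where status == 'returned':
     status  refund
1  returned      44
3  returned      20
4  returned      43
filter rows where refund <= 43:
     status  refund
3  returned      20
4  returned      43
add column refund_x2 = t['refund'] * 2:
     status  refund  refund_x2
3  returned      20         40
4  returned      43         86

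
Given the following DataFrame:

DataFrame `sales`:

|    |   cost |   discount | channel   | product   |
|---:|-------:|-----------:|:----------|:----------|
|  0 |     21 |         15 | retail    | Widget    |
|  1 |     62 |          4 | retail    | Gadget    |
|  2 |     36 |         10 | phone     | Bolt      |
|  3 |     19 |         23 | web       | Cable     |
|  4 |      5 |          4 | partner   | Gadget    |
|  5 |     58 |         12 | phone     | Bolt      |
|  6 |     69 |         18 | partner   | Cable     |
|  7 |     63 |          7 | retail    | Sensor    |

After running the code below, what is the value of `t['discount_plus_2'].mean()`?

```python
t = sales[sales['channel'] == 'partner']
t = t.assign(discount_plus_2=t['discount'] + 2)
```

filter rows where channel == 'partner':
   cost  discount  channel product
4     5         4  partner  Gadget
6    69        18  partner   Cable
add column discount_plus_2 = t['discount'] + 2:
   cost  discount  channel product  discount_plus_2
4     5         4  partner  Gadget                6
6    69        18  partner   Cable               20
Hence 13.0.

13.0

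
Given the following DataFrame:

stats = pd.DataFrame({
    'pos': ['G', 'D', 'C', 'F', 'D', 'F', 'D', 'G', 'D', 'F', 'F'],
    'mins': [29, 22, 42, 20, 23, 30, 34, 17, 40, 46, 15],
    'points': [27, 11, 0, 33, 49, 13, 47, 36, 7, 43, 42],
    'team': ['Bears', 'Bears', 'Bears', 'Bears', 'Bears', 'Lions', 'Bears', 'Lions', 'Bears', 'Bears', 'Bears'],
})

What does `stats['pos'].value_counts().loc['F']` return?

4

value_counts of pos:
pos
D    4
F    4
G    2
C    1
Name: count, dtype: int64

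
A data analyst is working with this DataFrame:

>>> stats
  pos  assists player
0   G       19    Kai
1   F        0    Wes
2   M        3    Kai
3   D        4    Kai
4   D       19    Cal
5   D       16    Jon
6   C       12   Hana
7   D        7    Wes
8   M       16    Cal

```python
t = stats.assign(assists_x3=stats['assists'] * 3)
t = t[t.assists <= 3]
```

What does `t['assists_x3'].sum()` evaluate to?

add column assists_x3 = stats['assists'] * 3:
  pos  assists player  assists_x3
0   G       19    Kai          57
1   F        0    Wes           0
2   M        3    Kai           9
3   D        4    Kai          12
4   D       19    Cal          57
5   D       16    Jon          48
6   C       12   Hana          36
7   D        7    Wes          21
8   M       16    Cal          48
filter rows where assists <= 3:
  pos  assists player  assists_x3
1   F        0    Wes           0
2   M        3    Kai           9

9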